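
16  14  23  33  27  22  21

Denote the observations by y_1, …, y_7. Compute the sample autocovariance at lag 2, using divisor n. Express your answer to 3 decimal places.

-14.146

Mean ȳ = (16 + 14 + 23 + 33 + 27 + 22 + 21)/7 = 22.2857
Σ_{t=1}^{5}(y_t−ȳ)(y_{t+2}−ȳ) = -99.0204
γ_2 = -99.0204 / 7 = -14.146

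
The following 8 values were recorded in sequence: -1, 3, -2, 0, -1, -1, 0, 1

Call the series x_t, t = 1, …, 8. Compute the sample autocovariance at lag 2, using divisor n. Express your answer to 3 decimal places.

0.309

Mean x̄ = (-1 + 3 − 2 + 0 − 1 − 1 + 0 + 1)/8 = -0.1250
Deviations: -0.8750, 3.1250, -1.8750, 0.1250, -0.8750, -0.8750, 0.1250, 1.1250
Σ_{t=1}^{6}(x_t−x̄)(x_{t+2}−x̄) = 2.4688
γ_2 = 2.4688 / 8 = 0.309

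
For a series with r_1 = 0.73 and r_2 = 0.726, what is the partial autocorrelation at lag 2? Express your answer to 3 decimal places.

φ_{22} = (r_2 − r_1²) / (1 − r_1²)
r_1² = (0.73)² = 0.5329
Numerator = 0.726 − 0.5329 = 0.1931; denominator = 1 − 0.5329 = 0.4671
φ_{22} = 0.1931 / 0.4671 = 0.413

0.413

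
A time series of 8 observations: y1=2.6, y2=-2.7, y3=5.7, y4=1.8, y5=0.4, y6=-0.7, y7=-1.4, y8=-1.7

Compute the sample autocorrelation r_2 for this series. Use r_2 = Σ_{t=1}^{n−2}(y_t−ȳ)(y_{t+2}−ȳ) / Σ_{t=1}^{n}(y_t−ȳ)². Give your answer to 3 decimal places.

Mean ȳ = (2.6 − 2.7 + 5.7 + 1.8 + 0.4 − 0.7 − 1.4 − 1.7)/8 = 0.5000
Deviations from mean: 2.1000, -3.2000, 5.2000, 1.3000, -0.1000, -1.2000, -1.9000, -2.2000
Numerator Σ_{t=1}^{6}(y_t−ȳ)(y_{t+2}−ȳ) = 7.5100
Denominator Σ(y_t−ȳ)² = 53.2800
r_2 = 7.5100 / 53.2800 = 0.141

0.141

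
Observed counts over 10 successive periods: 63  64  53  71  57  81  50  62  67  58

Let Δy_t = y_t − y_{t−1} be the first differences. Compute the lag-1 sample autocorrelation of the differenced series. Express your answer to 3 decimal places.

First differences Δy: 1, -11, 18, -14, 24, -31, 12, 5, -9
Mean of differences = -0.5556
Numerator Σ(Δy_t−Δȳ)(Δy_{t+1}−Δȳ) = -1896.6420
Denominator Σ(Δy_t−Δȳ)² = 2426.2222
r_1(Δy) = -1896.6420 / 2426.2222 = -0.782

-0.782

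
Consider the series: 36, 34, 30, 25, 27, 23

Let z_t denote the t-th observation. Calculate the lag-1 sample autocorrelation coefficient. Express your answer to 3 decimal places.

0.428

Mean z̄ = (36 + 34 + 30 + 25 + 27 + 23)/6 = 29.1667
Deviations from mean: 6.8333, 4.8333, 0.8333, -4.1667, -2.1667, -6.1667
Numerator Σ_{t=1}^{5}(z_t−z̄)(z_{t+1}−z̄) = 55.9722
Denominator Σ(z_t−z̄)² = 130.8333
r_1 = 55.9722 / 130.8333 = 0.428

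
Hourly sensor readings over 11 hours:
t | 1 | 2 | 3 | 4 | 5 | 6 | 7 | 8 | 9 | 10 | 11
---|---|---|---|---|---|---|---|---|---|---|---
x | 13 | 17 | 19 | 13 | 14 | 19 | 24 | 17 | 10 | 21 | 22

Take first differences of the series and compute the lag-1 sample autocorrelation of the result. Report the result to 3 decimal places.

-0.114

First differences Δx: 4, 2, -6, 1, 5, 5, -7, -7, 11, 1
Mean of differences = 0.9000
Numerator Σ(Δx_t−Δx̄)(Δx_{t+1}−Δx̄) = -36.4100
Denominator Σ(Δx_t−Δx̄)² = 318.9000
r_1(Δx) = -36.4100 / 318.9000 = -0.114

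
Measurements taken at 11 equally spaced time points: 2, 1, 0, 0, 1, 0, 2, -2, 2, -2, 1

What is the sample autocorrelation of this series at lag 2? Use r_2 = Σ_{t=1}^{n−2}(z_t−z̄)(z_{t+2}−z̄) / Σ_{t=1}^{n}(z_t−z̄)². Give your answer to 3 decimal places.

0.493

Mean z̄ = (2 + 1 + 0 + 0 + 1 + 0 + 2 − 2 + 2 − 2 + 1)/11 = 0.4545
Numerator Σ_{t=1}^{9}(z_t−z̄)(z_{t+2}−z̄) = 10.2231
Denominator Σ(z_t−z̄)² = 20.7273
r_2 = 10.2231 / 20.7273 = 0.493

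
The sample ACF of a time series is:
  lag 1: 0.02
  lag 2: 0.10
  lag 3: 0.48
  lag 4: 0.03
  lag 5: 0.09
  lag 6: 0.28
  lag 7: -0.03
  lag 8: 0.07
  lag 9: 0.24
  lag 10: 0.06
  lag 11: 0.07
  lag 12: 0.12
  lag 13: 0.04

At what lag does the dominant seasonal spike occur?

The largest autocorrelation is r_3 = 0.48, with weaker echoes at lags 6 (0.28) and 9 (0.24); the remaining lags stay at or below 0.12.
The dominant spike at lag 3 indicates a seasonal period of 3.

3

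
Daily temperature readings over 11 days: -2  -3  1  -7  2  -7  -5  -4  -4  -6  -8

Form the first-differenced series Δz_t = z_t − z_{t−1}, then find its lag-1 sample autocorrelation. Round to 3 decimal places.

First differences Δz: -1, 4, -8, 9, -9, 2, 1, 0, -2, -2
Mean of differences = -0.6000
Numerator Σ(Δz_t−Δz̄)(Δz_{t+1}−Δz̄) = -203.1600
Denominator Σ(Δz_t−Δz̄)² = 252.4000
r_1(Δz) = -203.1600 / 252.4000 = -0.805

-0.805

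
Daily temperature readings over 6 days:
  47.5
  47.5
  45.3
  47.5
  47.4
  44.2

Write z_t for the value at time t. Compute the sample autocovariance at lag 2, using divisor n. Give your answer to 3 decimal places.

-0.596

Mean z̄ = (47.5 + 47.5 + 45.3 + 47.5 + 47.4 + 44.2)/6 = 46.5667
Σ_{t=1}^{4}(z_t−z̄)(z_{t+2}−z̄) = -3.5756
γ_2 = -3.5756 / 6 = -0.596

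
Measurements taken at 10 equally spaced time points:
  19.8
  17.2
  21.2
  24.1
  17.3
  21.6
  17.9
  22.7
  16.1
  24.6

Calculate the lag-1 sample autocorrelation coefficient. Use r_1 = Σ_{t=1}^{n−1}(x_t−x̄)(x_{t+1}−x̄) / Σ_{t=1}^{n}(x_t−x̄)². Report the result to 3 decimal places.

-0.604

Mean x̄ = (19.8 + 17.2 + 21.2 + 24.1 + 17.3 + 21.6 + 17.9 + 22.7 + 16.1 + 24.6)/10 = 20.2500
Numerator Σ_{t=1}^{9}(x_t−x̄)(x_{t+1}−x̄) = -50.3575
Denominator Σ(x_t−x̄)² = 83.4250
r_1 = -50.3575 / 83.4250 = -0.604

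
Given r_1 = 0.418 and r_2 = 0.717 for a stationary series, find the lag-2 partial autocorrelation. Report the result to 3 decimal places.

φ_{22} = (r_2 − r_1²) / (1 − r_1²)
r_1² = (0.418)² = 0.174724
Numerator = 0.717 − 0.1747 = 0.5423; denominator = 1 − 0.1747 = 0.8253
φ_{22} = 0.5423 / 0.8253 = 0.657

0.657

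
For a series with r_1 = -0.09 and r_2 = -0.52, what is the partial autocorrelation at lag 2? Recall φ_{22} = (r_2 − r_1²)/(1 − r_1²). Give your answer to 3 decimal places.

-0.532

φ_{22} = (r_2 − r_1²) / (1 − r_1²)
r_1² = (-0.09)² = 0.0081
Numerator = -0.52 − 0.0081 = -0.5281; denominator = 1 − 0.0081 = 0.9919
φ_{22} = -0.5281 / 0.9919 = -0.532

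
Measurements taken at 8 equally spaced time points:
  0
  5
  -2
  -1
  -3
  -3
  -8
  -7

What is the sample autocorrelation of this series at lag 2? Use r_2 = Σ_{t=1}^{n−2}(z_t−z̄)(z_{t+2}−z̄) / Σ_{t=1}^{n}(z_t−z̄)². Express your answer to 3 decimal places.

Mean z̄ = (0 + 5 − 2 − 1 − 3 − 3 − 8 − 7)/8 = -2.3750
Deviations from mean: 2.3750, 7.3750, 0.3750, 1.3750, -0.6250, -0.6250, -5.6250, -4.6250
Σ(z_t−z̄)(z_{t+2}−z̄) = (0.8906) + (10.1406) + (-0.2344) + (-0.8594) + (3.5156) + (2.8906) = 16.3438
Denominator Σ(z_t−z̄)² = 115.8750
r_2 = 16.3438 / 115.8750 = 0.141

0.141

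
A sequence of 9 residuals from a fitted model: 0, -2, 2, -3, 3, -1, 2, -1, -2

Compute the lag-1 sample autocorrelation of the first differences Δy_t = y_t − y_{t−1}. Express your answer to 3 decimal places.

First differences Δy: -2, 4, -5, 6, -4, 3, -3, -1
Mean of differences = -0.2500
Numerator Σ(Δy_t−Δȳ)(Δy_{t+1}−Δȳ) = -99.8125
Denominator Σ(Δy_t−Δȳ)² = 115.5000
r_1(Δy) = -99.8125 / 115.5000 = -0.864

-0.864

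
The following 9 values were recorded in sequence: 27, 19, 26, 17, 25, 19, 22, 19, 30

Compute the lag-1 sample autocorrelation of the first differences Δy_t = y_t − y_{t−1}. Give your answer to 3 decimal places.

First differences Δy: -8, 7, -9, 8, -6, 3, -3, 11
Mean of differences = 0.3750
Numerator Σ(Δy_t−Δȳ)(Δy_{t+1}−Δȳ) = -299.1406
Denominator Σ(Δy_t−Δȳ)² = 431.8750
r_1(Δy) = -299.1406 / 431.8750 = -0.693

-0.693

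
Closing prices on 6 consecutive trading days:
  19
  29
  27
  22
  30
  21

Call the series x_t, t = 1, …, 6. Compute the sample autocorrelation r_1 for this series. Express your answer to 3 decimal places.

Mean x̄ = (19 + 29 + 27 + 22 + 30 + 21)/6 = 24.6667
Deviations from mean: -5.6667, 4.3333, 2.3333, -2.6667, 5.3333, -3.6667
Numerator Σ_{t=1}^{5}(x_t−x̄)(x_{t+1}−x̄) = -54.4444
Denominator Σ(x_t−x̄)² = 105.3333
r_1 = -54.4444 / 105.3333 = -0.517

-0.517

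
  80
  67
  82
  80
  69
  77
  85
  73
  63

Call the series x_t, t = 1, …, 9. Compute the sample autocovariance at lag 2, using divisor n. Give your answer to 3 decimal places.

Mean x̄ = (80 + 67 + 82 + 80 + 69 + 77 + 85 + 73 + 63)/9 = 75.1111
Σ_{t=1}^{7}(x_t−x̄)(x_{t+2}−x̄) = -223.0247
γ_2 = -223.0247 / 9 = -24.781

-24.781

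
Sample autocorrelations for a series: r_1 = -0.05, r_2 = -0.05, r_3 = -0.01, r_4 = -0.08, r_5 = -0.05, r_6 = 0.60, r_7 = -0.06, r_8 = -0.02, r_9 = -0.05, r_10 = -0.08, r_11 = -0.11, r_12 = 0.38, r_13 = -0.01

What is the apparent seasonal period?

6

The largest autocorrelation is r_6 = 0.60, with a weaker echo at lag 12 (0.38); the remaining lags stay at or below -0.01.
The dominant spike at lag 6 indicates a seasonal period of 6.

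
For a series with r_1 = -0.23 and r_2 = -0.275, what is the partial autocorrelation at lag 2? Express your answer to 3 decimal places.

-0.346

φ_{22} = (r_2 − r_1²) / (1 − r_1²)
r_1² = (-0.23)² = 0.0529
Numerator = -0.275 − 0.0529 = -0.3279; denominator = 1 − 0.0529 = 0.9471
φ_{22} = -0.3279 / 0.9471 = -0.346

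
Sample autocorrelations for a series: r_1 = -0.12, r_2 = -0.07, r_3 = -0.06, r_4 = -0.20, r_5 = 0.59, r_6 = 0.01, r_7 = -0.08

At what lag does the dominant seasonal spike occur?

The largest autocorrelation is r_5 = 0.59; the remaining lags stay at or below 0.01.
The dominant spike at lag 5 indicates a seasonal period of 5.

5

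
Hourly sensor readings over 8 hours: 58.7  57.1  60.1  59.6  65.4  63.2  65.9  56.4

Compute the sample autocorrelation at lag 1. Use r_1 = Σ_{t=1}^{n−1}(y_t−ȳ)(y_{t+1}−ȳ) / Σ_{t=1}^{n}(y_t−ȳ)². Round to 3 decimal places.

0.071

Mean ȳ = (58.7 + 57.1 + 60.1 + 59.6 + 65.4 + 63.2 + 65.9 + 56.4)/8 = 60.8000
Deviations from mean: -2.1000, -3.7000, -0.7000, -1.2000, 4.6000, 2.4000, 5.1000, -4.4000
Σ(y_t−ȳ)(y_{t+1}−ȳ) = (7.7700) + (2.5900) + (0.8400) + (-5.5200) + (11.0400) + (12.2400) + (-22.4400) = 6.5200
Denominator Σ(y_t−ȳ)² = 92.3200
r_1 = 6.5200 / 92.3200 = 0.071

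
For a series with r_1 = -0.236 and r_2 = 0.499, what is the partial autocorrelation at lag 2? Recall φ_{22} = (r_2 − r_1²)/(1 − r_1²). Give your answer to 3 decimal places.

0.469

φ_{22} = (r_2 − r_1²) / (1 − r_1²)
r_1² = (-0.236)² = 0.055696
Numerator = 0.499 − 0.0557 = 0.4433; denominator = 1 − 0.0557 = 0.9443
φ_{22} = 0.4433 / 0.9443 = 0.469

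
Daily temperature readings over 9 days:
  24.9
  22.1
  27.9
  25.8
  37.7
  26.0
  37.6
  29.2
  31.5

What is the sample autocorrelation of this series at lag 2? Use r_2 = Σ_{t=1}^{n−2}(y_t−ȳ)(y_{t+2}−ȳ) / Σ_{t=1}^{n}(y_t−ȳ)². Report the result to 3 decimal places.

0.501

Mean ȳ = (24.9 + 22.1 + 27.9 + 25.8 + 37.7 + 26.0 + 37.6 + 29.2 + 31.5)/9 = 29.1889
Numerator Σ_{t=1}^{7}(y_t−ȳ)(y_{t+2}−ȳ) = 120.3798
Denominator Σ(y_t−ȳ)² = 240.4889
r_2 = 120.3798 / 240.4889 = 0.501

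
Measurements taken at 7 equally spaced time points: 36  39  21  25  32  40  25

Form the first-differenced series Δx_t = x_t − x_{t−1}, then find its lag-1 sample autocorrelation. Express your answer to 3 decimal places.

-0.245

First differences Δx: 3, -18, 4, 7, 8, -15
Mean of differences = -1.8333
Numerator Σ(Δx_t−Δx̄)(Δx_{t+1}−Δx̄) = -163.5278
Denominator Σ(Δx_t−Δx̄)² = 666.8333
r_1(Δx) = -163.5278 / 666.8333 = -0.245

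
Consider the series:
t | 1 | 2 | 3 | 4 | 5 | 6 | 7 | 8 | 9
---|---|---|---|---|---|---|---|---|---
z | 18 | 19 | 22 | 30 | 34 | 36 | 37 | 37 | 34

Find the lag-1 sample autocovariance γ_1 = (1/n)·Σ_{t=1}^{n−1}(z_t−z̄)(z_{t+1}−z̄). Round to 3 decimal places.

Mean z̄ = (18 + 19 + 22 + 30 + 34 + 36 + 37 + 37 + 34)/9 = 29.6667
Σ_{t=1}^{8}(z_t−z̄)(z_{t+1}−z̄) = 364.5556
γ_1 = 364.5556 / 9 = 40.506

40.506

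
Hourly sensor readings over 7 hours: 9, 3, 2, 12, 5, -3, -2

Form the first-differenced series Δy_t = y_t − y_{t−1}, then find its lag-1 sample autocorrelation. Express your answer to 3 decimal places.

First differences Δy: -6, -1, 10, -7, -8, 1
Mean of differences = -1.8333
Numerator Σ(Δy_t−Δȳ)(Δy_{t+1}−Δȳ) = -40.3611
Denominator Σ(Δy_t−Δȳ)² = 230.8333
r_1(Δy) = -40.3611 / 230.8333 = -0.175

-0.175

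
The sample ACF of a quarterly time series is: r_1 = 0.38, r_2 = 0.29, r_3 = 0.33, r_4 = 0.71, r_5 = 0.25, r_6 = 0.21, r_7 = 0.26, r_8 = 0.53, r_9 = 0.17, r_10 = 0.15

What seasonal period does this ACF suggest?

The largest autocorrelation is r_4 = 0.71, with a weaker echo at lag 8 (0.53); the remaining lags stay at or below 0.38. The elevated value at lag 1 (0.38), dropping to 0.29 at lag 2, reflects decaying short-term dependence rather than seasonality.
The dominant spike at lag 4 indicates a seasonal period of 4.

4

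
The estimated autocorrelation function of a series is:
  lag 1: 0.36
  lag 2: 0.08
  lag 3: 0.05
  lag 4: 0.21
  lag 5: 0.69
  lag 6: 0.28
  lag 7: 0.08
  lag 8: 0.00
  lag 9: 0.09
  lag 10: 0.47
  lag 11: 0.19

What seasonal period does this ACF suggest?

The largest autocorrelation is r_5 = 0.69, with a weaker echo at lag 10 (0.47); the remaining lags stay at or below 0.36. The elevated value at lag 1 (0.36), dropping to 0.08 at lag 2, reflects decaying short-term dependence rather than seasonality.
The dominant spike at lag 5 indicates a seasonal period of 5.

5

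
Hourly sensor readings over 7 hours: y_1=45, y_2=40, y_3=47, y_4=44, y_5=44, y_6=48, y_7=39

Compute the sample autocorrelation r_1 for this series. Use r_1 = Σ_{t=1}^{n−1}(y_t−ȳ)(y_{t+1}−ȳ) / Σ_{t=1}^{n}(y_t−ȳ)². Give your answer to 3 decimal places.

-0.532

Mean ȳ = (45 + 40 + 47 + 44 + 44 + 48 + 39)/7 = 43.8571
Σ(y_t−ȳ)(y_{t+1}−ȳ) = (-4.4082) + (-12.1224) + (0.4490) + (0.0204) + (0.5918) + (-20.1224) = -35.5918
Denominator Σ(y_t−ȳ)² = 66.8571
r_1 = -35.5918 / 66.8571 = -0.532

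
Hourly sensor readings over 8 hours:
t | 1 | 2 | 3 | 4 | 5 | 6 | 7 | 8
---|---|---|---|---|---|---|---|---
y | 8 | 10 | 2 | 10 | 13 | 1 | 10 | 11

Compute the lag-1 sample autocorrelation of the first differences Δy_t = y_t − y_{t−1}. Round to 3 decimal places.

-0.523

First differences Δy: 2, -8, 8, 3, -12, 9, 1
Mean of differences = 0.4286
Numerator Σ(Δy_t−Δȳ)(Δy_{t+1}−Δȳ) = -191.1837
Denominator Σ(Δy_t−Δȳ)² = 365.7143
r_1(Δy) = -191.1837 / 365.7143 = -0.523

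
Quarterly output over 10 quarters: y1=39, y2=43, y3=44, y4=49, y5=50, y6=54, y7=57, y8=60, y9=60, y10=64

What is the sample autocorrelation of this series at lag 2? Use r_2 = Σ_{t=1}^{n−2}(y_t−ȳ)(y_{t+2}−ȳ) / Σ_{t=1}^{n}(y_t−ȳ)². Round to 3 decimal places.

Mean ȳ = (39 + 43 + 44 + 49 + 50 + 54 + 57 + 60 + 60 + 64)/10 = 52.0000
Numerator Σ_{t=1}^{8}(y_t−ȳ)(y_{t+2}−ȳ) = 283.0000
Denominator Σ(y_t−ȳ)² = 628.0000
r_2 = 283.0000 / 628.0000 = 0.451

0.451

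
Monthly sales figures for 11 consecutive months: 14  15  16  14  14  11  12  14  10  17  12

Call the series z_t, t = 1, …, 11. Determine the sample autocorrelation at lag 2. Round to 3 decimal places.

Mean z̄ = (14 + 15 + 16 + 14 + 14 + 11 + 12 + 14 + 10 + 17 + 12)/11 = 13.5455
Numerator Σ_{t=1}^{9}(z_t−z̄)(z_{t+2}−z̄) = 12.4050
Denominator Σ(z_t−z̄)² = 44.7273
r_2 = 12.4050 / 44.7273 = 0.277

0.277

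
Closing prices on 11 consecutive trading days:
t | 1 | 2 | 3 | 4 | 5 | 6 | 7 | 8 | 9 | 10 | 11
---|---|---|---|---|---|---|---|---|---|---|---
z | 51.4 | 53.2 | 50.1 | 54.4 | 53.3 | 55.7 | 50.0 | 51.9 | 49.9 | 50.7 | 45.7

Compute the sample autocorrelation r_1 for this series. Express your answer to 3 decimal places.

Mean z̄ = (51.4 + 53.2 + 50.1 + 54.4 + 53.3 + 55.7 + 50.0 + 51.9 + 49.9 + 50.7 + 45.7)/11 = 51.4818
Numerator Σ_{t=1}^{10}(z_t−z̄)(z_{t+1}−z̄) = 4.6533
Denominator Σ(z_t−z̄)² = 73.3964
r_1 = 4.6533 / 73.3964 = 0.063

0.063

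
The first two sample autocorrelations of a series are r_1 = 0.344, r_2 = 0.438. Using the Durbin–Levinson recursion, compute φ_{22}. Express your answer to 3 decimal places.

0.363

φ_{22} = (r_2 − r_1²) / (1 − r_1²)
r_1² = (0.344)² = 0.118336
Numerator = 0.438 − 0.1183 = 0.3197; denominator = 1 − 0.1183 = 0.8817
φ_{22} = 0.3197 / 0.8817 = 0.363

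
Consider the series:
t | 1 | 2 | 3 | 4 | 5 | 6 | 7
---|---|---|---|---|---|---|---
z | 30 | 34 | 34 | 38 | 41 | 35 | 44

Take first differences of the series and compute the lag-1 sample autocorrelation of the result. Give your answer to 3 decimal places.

First differences Δz: 4, 0, 4, 3, -6, 9
Mean of differences = 2.3333
Numerator Σ(Δz_t−Δz̄)(Δz_{t+1}−Δz̄) = -67.7778
Denominator Σ(Δz_t−Δz̄)² = 125.3333
r_1(Δz) = -67.7778 / 125.3333 = -0.541

-0.541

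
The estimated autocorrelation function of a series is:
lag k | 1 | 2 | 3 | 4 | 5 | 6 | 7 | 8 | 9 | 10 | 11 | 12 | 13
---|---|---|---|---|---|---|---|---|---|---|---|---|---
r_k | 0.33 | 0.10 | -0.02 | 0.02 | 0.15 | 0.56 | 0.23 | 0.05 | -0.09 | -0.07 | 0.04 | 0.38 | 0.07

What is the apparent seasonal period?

6

The largest autocorrelation is r_6 = 0.56, with a weaker echo at lag 12 (0.38); the remaining lags stay at or below 0.33. The elevated value at lag 1 (0.33), dropping to 0.10 at lag 2, reflects decaying short-term dependence rather than seasonality.
The dominant spike at lag 6 indicates a seasonal period of 6.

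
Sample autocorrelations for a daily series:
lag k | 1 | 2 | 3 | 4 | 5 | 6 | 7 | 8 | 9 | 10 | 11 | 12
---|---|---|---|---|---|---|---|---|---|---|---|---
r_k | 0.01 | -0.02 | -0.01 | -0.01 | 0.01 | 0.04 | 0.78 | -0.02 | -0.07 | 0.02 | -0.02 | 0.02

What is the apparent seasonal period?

7

The largest autocorrelation is r_7 = 0.78; the remaining lags stay at or below 0.04.
The dominant spike at lag 7 indicates a seasonal period of 7.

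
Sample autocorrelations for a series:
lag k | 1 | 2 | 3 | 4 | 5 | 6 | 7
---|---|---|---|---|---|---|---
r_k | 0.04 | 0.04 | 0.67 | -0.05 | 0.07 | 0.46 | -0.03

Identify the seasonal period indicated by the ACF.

The largest autocorrelation is r_3 = 0.67, with a weaker echo at lag 6 (0.46); the remaining lags stay at or below 0.07.
The dominant spike at lag 3 indicates a seasonal period of 3.

3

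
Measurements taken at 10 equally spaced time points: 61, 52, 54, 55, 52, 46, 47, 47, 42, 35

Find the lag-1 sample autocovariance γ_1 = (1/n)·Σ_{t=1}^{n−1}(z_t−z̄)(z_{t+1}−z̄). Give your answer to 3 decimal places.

Mean z̄ = (61 + 52 + 54 + 55 + 52 + 46 + 47 + 47 + 42 + 35)/10 = 49.1000
Σ_{t=1}^{9}(z_t−z̄)(z_{t+1}−z̄) = 211.6900
γ_1 = 211.6900 / 10 = 21.169

21.169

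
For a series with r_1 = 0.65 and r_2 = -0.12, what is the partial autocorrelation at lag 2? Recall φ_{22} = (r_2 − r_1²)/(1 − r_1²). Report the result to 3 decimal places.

φ_{22} = (r_2 − r_1²) / (1 − r_1²)
r_1² = (0.65)² = 0.4225
Numerator = -0.12 − 0.4225 = -0.5425; denominator = 1 − 0.4225 = 0.5775
φ_{22} = -0.5425 / 0.5775 = -0.939

-0.939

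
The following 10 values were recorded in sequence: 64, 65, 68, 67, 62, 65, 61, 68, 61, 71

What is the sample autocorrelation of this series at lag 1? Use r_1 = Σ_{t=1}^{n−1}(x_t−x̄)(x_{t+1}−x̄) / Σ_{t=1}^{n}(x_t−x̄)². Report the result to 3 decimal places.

-0.476

Mean x̄ = (64 + 65 + 68 + 67 + 62 + 65 + 61 + 68 + 61 + 71)/10 = 65.2000
Numerator Σ_{t=1}^{9}(x_t−x̄)(x_{t+1}−x̄) = -47.4400
Denominator Σ(x_t−x̄)² = 99.6000
r_1 = -47.4400 / 99.6000 = -0.476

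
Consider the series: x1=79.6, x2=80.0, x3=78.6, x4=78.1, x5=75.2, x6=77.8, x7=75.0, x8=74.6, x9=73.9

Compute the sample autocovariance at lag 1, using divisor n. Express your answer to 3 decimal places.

2.398

Mean x̄ = (79.6 + 80.0 + 78.6 + 78.1 + 75.2 + 77.8 + 75.0 + 74.6 + 73.9)/9 = 76.9778
Σ_{t=1}^{8}(x_t−x̄)(x_{t+1}−x̄) = 21.5862
γ_1 = 21.5862 / 9 = 2.398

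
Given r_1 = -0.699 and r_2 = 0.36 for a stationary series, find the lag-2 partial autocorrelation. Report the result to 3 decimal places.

-0.251

φ_{22} = (r_2 − r_1²) / (1 − r_1²)
r_1² = (-0.699)² = 0.488601
Numerator = 0.36 − 0.4886 = -0.1286; denominator = 1 − 0.4886 = 0.5114
φ_{22} = -0.1286 / 0.5114 = -0.251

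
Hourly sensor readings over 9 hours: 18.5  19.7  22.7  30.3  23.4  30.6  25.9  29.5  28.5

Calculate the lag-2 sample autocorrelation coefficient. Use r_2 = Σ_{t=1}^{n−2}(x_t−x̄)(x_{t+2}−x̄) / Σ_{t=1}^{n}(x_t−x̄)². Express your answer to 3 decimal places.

Mean x̄ = (18.5 + 19.7 + 22.7 + 30.3 + 23.4 + 30.6 + 25.9 + 29.5 + 28.5)/9 = 25.4556
Σ(x_t−x̄)(x_{t+2}−x̄) = (19.1664) + (-27.8825) + (5.6642) + (24.9220) + (-0.9136) + (20.8064) + (1.3531) = 43.1160
Denominator Σ(x_t−x̄)² = 169.0822
r_2 = 43.1160 / 169.0822 = 0.255

0.255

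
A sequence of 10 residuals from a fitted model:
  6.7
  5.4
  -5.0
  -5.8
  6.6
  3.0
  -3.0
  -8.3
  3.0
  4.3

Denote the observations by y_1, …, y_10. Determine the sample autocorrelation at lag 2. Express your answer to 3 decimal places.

-0.689

Mean ȳ = (6.7 + 5.4 − 5.0 − 5.8 + 6.6 + 3.0 − 3.0 − 8.3 + 3.0 + 4.3)/10 = 0.6900
Numerator Σ_{t=1}^{8}(y_t−ȳ)(y_{t+2}−ȳ) = -196.9372
Denominator Σ(y_t−ȳ)² = 285.8690
r_2 = -196.9372 / 285.8690 = -0.689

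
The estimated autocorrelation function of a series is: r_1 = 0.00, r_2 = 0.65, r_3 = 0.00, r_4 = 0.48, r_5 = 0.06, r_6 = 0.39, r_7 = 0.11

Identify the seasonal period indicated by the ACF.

The largest autocorrelation is r_2 = 0.65, with weaker echoes at lags 4 (0.48) and 6 (0.39); the remaining lags stay at or below 0.11.
The dominant spike at lag 2 indicates a seasonal period of 2.

2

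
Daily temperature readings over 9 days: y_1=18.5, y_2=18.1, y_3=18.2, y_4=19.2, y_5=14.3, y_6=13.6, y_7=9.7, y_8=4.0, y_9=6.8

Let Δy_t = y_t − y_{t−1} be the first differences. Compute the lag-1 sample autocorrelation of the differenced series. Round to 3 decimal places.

-0.237

First differences Δy: -0.4, 0.1, 1.0, -4.9, -0.7, -3.9, -5.7, 2.8
Mean of differences = -1.4625
Numerator Σ(Δy_t−Δȳ)(Δy_{t+1}−Δȳ) = -15.1702
Denominator Σ(Δy_t−Δȳ)² = 64.0988
r_1(Δy) = -15.1702 / 64.0988 = -0.237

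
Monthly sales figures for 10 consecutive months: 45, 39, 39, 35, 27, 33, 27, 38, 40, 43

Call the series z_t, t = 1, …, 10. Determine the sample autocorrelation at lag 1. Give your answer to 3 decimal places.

0.356

Mean z̄ = (45 + 39 + 39 + 35 + 27 + 33 + 27 + 38 + 40 + 43)/10 = 36.6000
Numerator Σ_{t=1}^{9}(z_t−z̄)(z_{t+1}−z̄) = 119.6400
Denominator Σ(z_t−z̄)² = 336.4000
r_1 = 119.6400 / 336.4000 = 0.356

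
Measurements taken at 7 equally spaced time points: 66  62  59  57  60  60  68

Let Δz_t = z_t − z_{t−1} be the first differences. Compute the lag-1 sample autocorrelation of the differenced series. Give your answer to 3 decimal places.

First differences Δz: -4, -3, -2, 3, 0, 8
Mean of differences = 0.3333
Numerator Σ(Δz_t−Δz̄)(Δz_{t+1}−Δz̄) = 12.5556
Denominator Σ(Δz_t−Δz̄)² = 101.3333
r_1(Δz) = 12.5556 / 101.3333 = 0.124

0.124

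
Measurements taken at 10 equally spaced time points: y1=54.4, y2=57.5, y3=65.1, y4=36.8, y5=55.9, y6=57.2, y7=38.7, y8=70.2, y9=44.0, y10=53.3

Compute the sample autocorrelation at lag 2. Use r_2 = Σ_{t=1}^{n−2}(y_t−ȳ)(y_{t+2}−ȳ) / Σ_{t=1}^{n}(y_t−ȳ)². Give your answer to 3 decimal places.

Mean ȳ = (54.4 + 57.5 + 65.1 + 36.8 + 55.9 + 57.2 + 38.7 + 70.2 + 44.0 + 53.3)/10 = 53.3100
Numerator Σ_{t=1}^{8}(y_t−ȳ)(y_{t+2}−ȳ) = 73.6988
Denominator Σ(y_t−ȳ)² = 1037.5690
r_2 = 73.6988 / 1037.5690 = 0.071

0.071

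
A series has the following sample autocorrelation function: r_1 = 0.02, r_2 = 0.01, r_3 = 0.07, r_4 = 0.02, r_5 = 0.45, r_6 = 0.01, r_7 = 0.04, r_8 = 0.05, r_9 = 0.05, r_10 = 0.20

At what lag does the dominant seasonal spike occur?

The largest autocorrelation is r_5 = 0.45, with a weaker echo at lag 10 (0.20); the remaining lags stay at or below 0.07.
The dominant spike at lag 5 indicates a seasonal period of 5.

5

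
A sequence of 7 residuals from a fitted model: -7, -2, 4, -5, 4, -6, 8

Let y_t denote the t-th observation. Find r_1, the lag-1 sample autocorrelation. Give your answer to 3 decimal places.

Mean ȳ = (-7 − 2 + 4 − 5 + 4 − 6 + 8)/7 = -0.5714
Deviations from mean: -6.4286, -1.4286, 4.5714, -4.4286, 4.5714, -5.4286, 8.5714
Σ(y_t−ȳ)(y_{t+1}−ȳ) = (9.1837) + (-6.5306) + (-20.2449) + (-20.2449) + (-24.8163) + (-46.5306) = -109.1837
Denominator Σ(y_t−ȳ)² = 207.7143
r_1 = -109.1837 / 207.7143 = -0.526

-0.526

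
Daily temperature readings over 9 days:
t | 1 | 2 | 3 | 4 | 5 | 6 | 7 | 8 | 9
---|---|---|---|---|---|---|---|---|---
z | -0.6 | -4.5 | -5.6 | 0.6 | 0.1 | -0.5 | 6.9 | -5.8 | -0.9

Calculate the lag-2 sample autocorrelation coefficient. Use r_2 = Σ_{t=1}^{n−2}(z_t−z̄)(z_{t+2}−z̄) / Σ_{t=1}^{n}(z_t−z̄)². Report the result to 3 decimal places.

Mean z̄ = (-0.6 − 4.5 − 5.6 + 0.6 + 0.1 − 0.5 + 6.9 − 5.8 − 0.9)/9 = -1.1444
Numerator Σ_{t=1}^{7}(z_t−z̄)(z_{t+2}−z̄) = -3.7228
Denominator Σ(z_t−z̄)² = 122.8622
r_2 = -3.7228 / 122.8622 = -0.030

-0.030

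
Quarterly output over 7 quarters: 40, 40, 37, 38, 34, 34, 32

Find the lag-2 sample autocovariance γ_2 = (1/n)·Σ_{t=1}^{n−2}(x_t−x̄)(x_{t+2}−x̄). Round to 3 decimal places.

1.886

Mean x̄ = (40 + 40 + 37 + 38 + 34 + 34 + 32)/7 = 36.4286
Deviations: 3.5714, 3.5714, 0.5714, 1.5714, -2.4286, -2.4286, -4.4286
Σ_{t=1}^{5}(x_t−x̄)(x_{t+2}−x̄) = 13.2041
γ_2 = 13.2041 / 7 = 1.886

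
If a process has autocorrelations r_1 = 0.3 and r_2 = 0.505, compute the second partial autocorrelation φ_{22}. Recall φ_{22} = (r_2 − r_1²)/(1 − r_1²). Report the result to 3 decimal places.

φ_{22} = (r_2 − r_1²) / (1 − r_1²)
r_1² = (0.3)² = 0.09
Numerator = 0.505 − 0.0900 = 0.4150; denominator = 1 − 0.0900 = 0.9100
φ_{22} = 0.4150 / 0.9100 = 0.456

0.456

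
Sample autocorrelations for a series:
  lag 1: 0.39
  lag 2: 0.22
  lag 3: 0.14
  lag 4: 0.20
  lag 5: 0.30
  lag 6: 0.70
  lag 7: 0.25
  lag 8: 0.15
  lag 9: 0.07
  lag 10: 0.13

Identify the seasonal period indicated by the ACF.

6

The largest autocorrelation is r_6 = 0.70; the remaining lags stay at or below 0.39. The elevated value at lag 1 (0.39), dropping to 0.22 at lag 2, reflects decaying short-term dependence rather than seasonality.
The dominant spike at lag 6 indicates a seasonal period of 6.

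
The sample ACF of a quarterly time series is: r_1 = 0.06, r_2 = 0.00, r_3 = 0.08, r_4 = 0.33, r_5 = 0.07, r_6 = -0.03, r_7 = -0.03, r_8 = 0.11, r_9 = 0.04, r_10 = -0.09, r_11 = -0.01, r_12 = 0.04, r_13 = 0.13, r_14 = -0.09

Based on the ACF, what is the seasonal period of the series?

4

The largest autocorrelation is r_4 = 0.33; the remaining lags stay at or below 0.13.
The dominant spike at lag 4 indicates a seasonal period of 4.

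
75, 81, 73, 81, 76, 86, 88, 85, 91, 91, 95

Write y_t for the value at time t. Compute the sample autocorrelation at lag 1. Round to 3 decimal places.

Mean ȳ = (75 + 81 + 73 + 81 + 76 + 86 + 88 + 85 + 91 + 91 + 95)/11 = 83.8182
Numerator Σ_{t=1}^{10}(y_t−ȳ)(y_{t+1}−ȳ) = 245.2397
Denominator Σ(y_t−ȳ)² = 523.6364
r_1 = 245.2397 / 523.6364 = 0.468

0.468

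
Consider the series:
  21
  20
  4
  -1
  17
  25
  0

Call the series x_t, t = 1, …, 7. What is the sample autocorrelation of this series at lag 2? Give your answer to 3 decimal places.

-0.616

Mean x̄ = (21 + 20 + 4 − 1 + 17 + 25 + 0)/7 = 12.2857
Deviations from mean: 8.7143, 7.7143, -8.2857, -13.2857, 4.7143, 12.7143, -12.2857
Σ(x_t−x̄)(x_{t+2}−x̄) = (-72.2041) + (-102.4898) + (-39.0612) + (-168.9184) + (-57.9184) = -440.5918
Denominator Σ(x_t−x̄)² = 715.4286
r_2 = -440.5918 / 715.4286 = -0.616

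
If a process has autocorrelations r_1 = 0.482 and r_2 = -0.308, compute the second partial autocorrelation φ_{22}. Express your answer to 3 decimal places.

-0.704

φ_{22} = (r_2 − r_1²) / (1 − r_1²)
r_1² = (0.482)² = 0.232324
Numerator = -0.308 − 0.2323 = -0.5403; denominator = 1 − 0.2323 = 0.7677
φ_{22} = -0.5403 / 0.7677 = -0.704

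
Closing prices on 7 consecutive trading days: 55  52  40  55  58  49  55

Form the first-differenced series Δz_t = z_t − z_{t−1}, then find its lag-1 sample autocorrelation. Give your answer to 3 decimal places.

First differences Δz: -3, -12, 15, 3, -9, 6
Mean of differences = 0.0000
Numerator Σ(Δz_t−Δz̄)(Δz_{t+1}−Δz̄) = -180.0000
Denominator Σ(Δz_t−Δz̄)² = 504.0000
r_1(Δz) = -180.0000 / 504.0000 = -0.357

-0.357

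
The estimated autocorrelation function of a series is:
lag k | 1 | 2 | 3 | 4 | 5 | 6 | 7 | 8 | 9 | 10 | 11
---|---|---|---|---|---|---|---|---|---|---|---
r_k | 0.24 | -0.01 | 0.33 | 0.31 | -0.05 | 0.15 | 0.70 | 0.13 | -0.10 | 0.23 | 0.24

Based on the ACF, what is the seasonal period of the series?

The largest autocorrelation is r_7 = 0.70; the remaining lags stay at or below 0.33.
The dominant spike at lag 7 indicates a seasonal period of 7.

7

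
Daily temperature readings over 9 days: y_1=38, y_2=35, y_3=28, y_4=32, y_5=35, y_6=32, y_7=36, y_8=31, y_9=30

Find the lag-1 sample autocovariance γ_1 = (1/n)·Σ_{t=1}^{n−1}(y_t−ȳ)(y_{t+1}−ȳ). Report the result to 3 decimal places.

Mean ȳ = (38 + 35 + 28 + 32 + 35 + 32 + 36 + 31 + 30)/9 = 33.0000
Σ_{t=1}^{8}(y_t−ȳ)(y_{t+1}−ȳ) = -2.0000
γ_1 = -2.0000 / 9 = -0.222

-0.222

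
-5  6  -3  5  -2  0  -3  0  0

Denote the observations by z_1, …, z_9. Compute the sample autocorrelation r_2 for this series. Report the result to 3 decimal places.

Mean z̄ = (-5 + 6 − 3 + 5 − 2 + 0 − 3 + 0 + 0)/9 = -0.2222
Σ(z_t−z̄)(z_{t+2}−z̄) = (13.2716) + (32.4938) + (4.9383) + (1.1605) + (4.9383) + (0.0494) + (-0.6173) = 56.2346
Denominator Σ(z_t−z̄)² = 107.5556
r_2 = 56.2346 / 107.5556 = 0.523

0.523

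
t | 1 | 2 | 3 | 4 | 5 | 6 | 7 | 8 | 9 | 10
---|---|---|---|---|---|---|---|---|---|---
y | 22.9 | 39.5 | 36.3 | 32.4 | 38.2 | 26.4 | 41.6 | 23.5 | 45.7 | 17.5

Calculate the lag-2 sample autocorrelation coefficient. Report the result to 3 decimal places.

Mean ȳ = (22.9 + 39.5 + 36.3 + 32.4 + 38.2 + 26.4 + 41.6 + 23.5 + 45.7 + 17.5)/10 = 32.4000
Numerator Σ_{t=1}^{8}(y_t−ȳ)(y_{t+2}−ȳ) = 347.3000
Denominator Σ(y_t−ȳ)² = 788.2600
r_2 = 347.3000 / 788.2600 = 0.441

0.441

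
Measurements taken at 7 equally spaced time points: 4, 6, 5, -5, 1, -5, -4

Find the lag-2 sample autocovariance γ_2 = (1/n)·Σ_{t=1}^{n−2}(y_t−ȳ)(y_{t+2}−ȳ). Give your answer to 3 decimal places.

Mean ȳ = (4 + 6 + 5 − 5 + 1 − 5 − 4)/7 = 0.2857
Σ_{t=1}^{5}(y_t−ȳ)(y_{t+2}−ȳ) = 15.5510
γ_2 = 15.5510 / 7 = 2.222

2.222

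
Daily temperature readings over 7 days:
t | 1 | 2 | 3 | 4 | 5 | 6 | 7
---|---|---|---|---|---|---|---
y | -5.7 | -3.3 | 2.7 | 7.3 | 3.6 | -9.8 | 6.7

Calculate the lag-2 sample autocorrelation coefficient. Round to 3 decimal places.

-0.311

Mean ȳ = (-5.7 − 3.3 + 2.7 + 7.3 + 3.6 − 9.8 + 6.7)/7 = 0.2143
Deviations from mean: -5.9143, -3.5143, 2.4857, 7.0857, 3.3857, -10.0143, 6.4857
Numerator Σ_{t=1}^{5}(y_t−ȳ)(y_{t+2}−ȳ) = -80.1861
Denominator Σ(y_t−ȳ)² = 257.5286
r_2 = -80.1861 / 257.5286 = -0.311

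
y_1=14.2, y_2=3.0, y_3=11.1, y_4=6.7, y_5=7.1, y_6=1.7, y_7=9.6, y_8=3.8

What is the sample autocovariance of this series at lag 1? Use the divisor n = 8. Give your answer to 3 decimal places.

Mean ȳ = (14.2 + 3.0 + 11.1 + 6.7 + 7.1 + 1.7 + 9.6 + 3.8)/8 = 7.1500
Σ_{t=1}^{7}(y_t−ȳ)(y_{t+1}−ȳ) = -68.6925
γ_1 = -68.6925 / 8 = -8.587

-8.587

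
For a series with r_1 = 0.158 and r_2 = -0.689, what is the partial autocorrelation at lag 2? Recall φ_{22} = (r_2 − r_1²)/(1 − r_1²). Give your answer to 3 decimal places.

-0.732

φ_{22} = (r_2 − r_1²) / (1 − r_1²)
r_1² = (0.158)² = 0.024964
Numerator = -0.689 − 0.0250 = -0.7140; denominator = 1 − 0.0250 = 0.9750
φ_{22} = -0.7140 / 0.9750 = -0.732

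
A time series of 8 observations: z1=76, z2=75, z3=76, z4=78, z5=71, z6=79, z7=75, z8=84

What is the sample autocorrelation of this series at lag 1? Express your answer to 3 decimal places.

-0.352

Mean z̄ = (76 + 75 + 76 + 78 + 71 + 79 + 75 + 84)/8 = 76.7500
Deviations from mean: -0.7500, -1.7500, -0.7500, 1.2500, -5.7500, 2.2500, -1.7500, 7.2500
Numerator Σ_{t=1}^{7}(z_t−z̄)(z_{t+1}−z̄) = -35.0625
Denominator Σ(z_t−z̄)² = 99.5000
r_1 = -35.0625 / 99.5000 = -0.352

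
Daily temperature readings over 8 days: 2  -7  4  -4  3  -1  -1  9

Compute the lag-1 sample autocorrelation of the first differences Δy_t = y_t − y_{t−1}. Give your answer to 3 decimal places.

First differences Δy: -9, 11, -8, 7, -4, 0, 10
Mean of differences = 1.0000
Numerator Σ(Δy_t−Δȳ)(Δy_{t+1}−Δȳ) = -278.0000
Denominator Σ(Δy_t−Δȳ)² = 424.0000
r_1(Δy) = -278.0000 / 424.0000 = -0.656

-0.656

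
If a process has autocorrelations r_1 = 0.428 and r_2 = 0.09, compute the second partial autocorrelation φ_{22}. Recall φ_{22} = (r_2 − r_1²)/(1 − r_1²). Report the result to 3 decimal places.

φ_{22} = (r_2 − r_1²) / (1 − r_1²)
r_1² = (0.428)² = 0.183184
Numerator = 0.09 − 0.1832 = -0.0932; denominator = 1 − 0.1832 = 0.8168
φ_{22} = -0.0932 / 0.8168 = -0.114

-0.114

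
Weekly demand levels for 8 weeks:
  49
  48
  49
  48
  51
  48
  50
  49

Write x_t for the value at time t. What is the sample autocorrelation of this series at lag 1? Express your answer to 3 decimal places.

-0.625

Mean x̄ = (49 + 48 + 49 + 48 + 51 + 48 + 50 + 49)/8 = 49.0000
Deviations from mean: 0.0000, -1.0000, 0.0000, -1.0000, 2.0000, -1.0000, 1.0000, 0.0000
Σ(x_t−x̄)(x_{t+1}−x̄) = (0.0000) + (0.0000) + (0.0000) + (-2.0000) + (-2.0000) + (-1.0000) + (0.0000) = -5.0000
Denominator Σ(x_t−x̄)² = 8.0000
r_1 = -5.0000 / 8.0000 = -0.625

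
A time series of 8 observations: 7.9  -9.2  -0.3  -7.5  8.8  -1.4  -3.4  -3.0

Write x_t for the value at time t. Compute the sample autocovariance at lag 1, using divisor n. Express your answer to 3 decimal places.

Mean x̄ = (7.9 − 9.2 − 0.3 − 7.5 + 8.8 − 1.4 − 3.4 − 3.0)/8 = -1.0125
Σ_{t=1}^{7}(x_t−x̄)(x_{t+1}−x̄) = -145.2177
γ_1 = -145.2177 / 8 = -18.152

-18.152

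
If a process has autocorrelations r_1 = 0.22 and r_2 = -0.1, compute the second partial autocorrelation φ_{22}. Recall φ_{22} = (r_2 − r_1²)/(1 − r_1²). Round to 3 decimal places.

-0.156

φ_{22} = (r_2 − r_1²) / (1 − r_1²)
r_1² = (0.22)² = 0.0484
Numerator = -0.1 − 0.0484 = -0.1484; denominator = 1 − 0.0484 = 0.9516
φ_{22} = -0.1484 / 0.9516 = -0.156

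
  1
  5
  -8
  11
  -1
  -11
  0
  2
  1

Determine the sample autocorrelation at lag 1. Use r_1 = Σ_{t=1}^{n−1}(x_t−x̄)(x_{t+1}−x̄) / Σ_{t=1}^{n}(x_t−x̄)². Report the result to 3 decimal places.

-0.358

Mean x̄ = (1 + 5 − 8 + 11 − 1 − 11 + 0 + 2 + 1)/9 = 0.0000
Numerator Σ_{t=1}^{8}(x_t−x̄)(x_{t+1}−x̄) = -121.0000
Denominator Σ(x_t−x̄)² = 338.0000
r_1 = -121.0000 / 338.0000 = -0.358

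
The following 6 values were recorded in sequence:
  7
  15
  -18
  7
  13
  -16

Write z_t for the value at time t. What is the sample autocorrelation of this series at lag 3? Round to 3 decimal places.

0.496

Mean z̄ = (7 + 15 − 18 + 7 + 13 − 16)/6 = 1.3333
Deviations from mean: 5.6667, 13.6667, -19.3333, 5.6667, 11.6667, -17.3333
Σ(z_t−z̄)(z_{t+3}−z̄) = (32.1111) + (159.4444) + (335.1111) = 526.6667
Denominator Σ(z_t−z̄)² = 1061.3333
r_3 = 526.6667 / 1061.3333 = 0.496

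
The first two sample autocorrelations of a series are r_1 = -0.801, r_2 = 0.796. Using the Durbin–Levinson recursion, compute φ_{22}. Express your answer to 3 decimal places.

φ_{22} = (r_2 − r_1²) / (1 − r_1²)
r_1² = (-0.801)² = 0.641601
Numerator = 0.796 − 0.6416 = 0.1544; denominator = 1 − 0.6416 = 0.3584
φ_{22} = 0.1544 / 0.3584 = 0.431

0.431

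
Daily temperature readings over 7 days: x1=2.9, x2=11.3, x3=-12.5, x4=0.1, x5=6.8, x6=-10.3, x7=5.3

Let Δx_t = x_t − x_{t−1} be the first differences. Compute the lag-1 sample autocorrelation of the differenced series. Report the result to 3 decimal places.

First differences Δx: 8.4, -23.8, 12.6, 6.7, -17.1, 15.6
Mean of differences = 0.4000
Numerator Σ(Δx_t−Δx̄)(Δx_{t+1}−Δx̄) = -788.2300
Denominator Σ(Δx_t−Δx̄)² = 1375.4600
r_1(Δx) = -788.2300 / 1375.4600 = -0.573

-0.573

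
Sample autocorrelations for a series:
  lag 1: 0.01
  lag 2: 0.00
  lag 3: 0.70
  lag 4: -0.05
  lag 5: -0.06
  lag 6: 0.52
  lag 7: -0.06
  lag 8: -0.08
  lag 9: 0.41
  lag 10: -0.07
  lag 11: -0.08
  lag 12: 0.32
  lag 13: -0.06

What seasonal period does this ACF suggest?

3

The largest autocorrelation is r_3 = 0.70, with weaker echoes at lags 6 (0.52), 9 (0.41) and 12 (0.32); the remaining lags stay at or below 0.01.
The dominant spike at lag 3 indicates a seasonal period of 3.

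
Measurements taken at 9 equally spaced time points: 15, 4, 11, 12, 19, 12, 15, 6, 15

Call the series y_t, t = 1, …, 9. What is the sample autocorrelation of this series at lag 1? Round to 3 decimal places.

Mean ȳ = (15 + 4 + 11 + 12 + 19 + 12 + 15 + 6 + 15)/9 = 12.1111
Numerator Σ_{t=1}^{8}(y_t−ȳ)(y_{t+1}−ȳ) = -51.4568
Denominator Σ(y_t−ȳ)² = 176.8889
r_1 = -51.4568 / 176.8889 = -0.291

-0.291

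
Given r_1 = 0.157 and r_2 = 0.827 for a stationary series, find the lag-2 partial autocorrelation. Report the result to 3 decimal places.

0.823

φ_{22} = (r_2 − r_1²) / (1 − r_1²)
r_1² = (0.157)² = 0.024649
Numerator = 0.827 − 0.0246 = 0.8024; denominator = 1 − 0.0246 = 0.9754
φ_{22} = 0.8024 / 0.9754 = 0.823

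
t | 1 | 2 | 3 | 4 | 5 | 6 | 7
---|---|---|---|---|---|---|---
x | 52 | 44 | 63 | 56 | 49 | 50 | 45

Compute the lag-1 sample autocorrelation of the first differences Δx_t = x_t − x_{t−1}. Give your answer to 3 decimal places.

-0.448

First differences Δx: -8, 19, -7, -7, 1, -5
Mean of differences = -1.1667
Numerator Σ(Δx_t−Δx̄)(Δx_{t+1}−Δx̄) = -242.3611
Denominator Σ(Δx_t−Δx̄)² = 540.8333
r_1(Δx) = -242.3611 / 540.8333 = -0.448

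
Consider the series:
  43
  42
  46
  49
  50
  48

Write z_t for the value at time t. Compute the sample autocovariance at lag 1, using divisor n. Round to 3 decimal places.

Mean z̄ = (43 + 42 + 46 + 49 + 50 + 48)/6 = 46.3333
Deviations: -3.3333, -4.3333, -0.3333, 2.6667, 3.6667, 1.6667
Σ_{t=1}^{5}(z_t−z̄)(z_{t+1}−z̄) = 30.8889
γ_1 = 30.8889 / 6 = 5.148

5.148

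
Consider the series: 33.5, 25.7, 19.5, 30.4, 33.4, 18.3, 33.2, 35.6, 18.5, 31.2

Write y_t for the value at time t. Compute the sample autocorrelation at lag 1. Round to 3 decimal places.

Mean ȳ = (33.5 + 25.7 + 19.5 + 30.4 + 33.4 + 18.3 + 33.2 + 35.6 + 18.5 + 31.2)/10 = 27.9300
Numerator Σ_{t=1}^{9}(y_t−ȳ)(y_{t+1}−ȳ) = -167.1029
Denominator Σ(y_t−ȳ)² = 422.0410
r_1 = -167.1029 / 422.0410 = -0.396

-0.396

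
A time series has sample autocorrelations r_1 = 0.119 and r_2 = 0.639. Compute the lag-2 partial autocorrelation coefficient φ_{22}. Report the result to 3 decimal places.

0.634

φ_{22} = (r_2 − r_1²) / (1 − r_1²)
r_1² = (0.119)² = 0.014161
Numerator = 0.639 − 0.0142 = 0.6248; denominator = 1 − 0.0142 = 0.9858
φ_{22} = 0.6248 / 0.9858 = 0.634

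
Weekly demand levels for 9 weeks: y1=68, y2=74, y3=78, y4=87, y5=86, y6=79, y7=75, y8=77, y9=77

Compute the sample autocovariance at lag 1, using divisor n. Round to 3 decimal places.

13.567

Mean ȳ = (68 + 74 + 78 + 87 + 86 + 79 + 75 + 77 + 77)/9 = 77.8889
Σ_{t=1}^{8}(y_t−ȳ)(y_{t+1}−ȳ) = 122.0988
γ_1 = 122.0988 / 9 = 13.567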